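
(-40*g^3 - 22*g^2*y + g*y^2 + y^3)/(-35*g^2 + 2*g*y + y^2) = (8*g^2 + 6*g*y + y^2)/(7*g + y)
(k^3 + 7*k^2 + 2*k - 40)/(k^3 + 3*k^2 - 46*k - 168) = (k^2 + 3*k - 10)/(k^2 - k - 42)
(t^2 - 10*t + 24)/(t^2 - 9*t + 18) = (t - 4)/(t - 3)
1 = 1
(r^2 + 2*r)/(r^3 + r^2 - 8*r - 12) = r/(r^2 - r - 6)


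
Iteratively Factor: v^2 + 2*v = (v + 2)*(v)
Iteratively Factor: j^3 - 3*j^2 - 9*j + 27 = (j - 3)*(j^2 - 9) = (j - 3)^2*(j + 3)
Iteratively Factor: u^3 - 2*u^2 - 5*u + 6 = (u - 1)*(u^2 - u - 6) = (u - 1)*(u + 2)*(u - 3)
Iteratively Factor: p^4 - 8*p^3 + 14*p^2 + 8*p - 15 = (p + 1)*(p^3 - 9*p^2 + 23*p - 15) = (p - 5)*(p + 1)*(p^2 - 4*p + 3) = (p - 5)*(p - 3)*(p + 1)*(p - 1)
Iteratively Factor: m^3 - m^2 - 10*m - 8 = (m + 2)*(m^2 - 3*m - 4) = (m + 1)*(m + 2)*(m - 4)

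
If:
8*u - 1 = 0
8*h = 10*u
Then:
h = 5/32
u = 1/8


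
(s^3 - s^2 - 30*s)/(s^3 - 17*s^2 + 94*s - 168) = s*(s + 5)/(s^2 - 11*s + 28)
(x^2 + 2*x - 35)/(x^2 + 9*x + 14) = (x - 5)/(x + 2)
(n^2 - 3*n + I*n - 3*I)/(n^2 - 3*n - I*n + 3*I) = (n + I)/(n - I)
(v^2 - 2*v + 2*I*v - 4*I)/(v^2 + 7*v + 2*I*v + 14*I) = (v - 2)/(v + 7)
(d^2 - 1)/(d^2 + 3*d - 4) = (d + 1)/(d + 4)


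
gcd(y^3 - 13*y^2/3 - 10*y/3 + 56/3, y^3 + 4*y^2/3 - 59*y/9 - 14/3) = y - 7/3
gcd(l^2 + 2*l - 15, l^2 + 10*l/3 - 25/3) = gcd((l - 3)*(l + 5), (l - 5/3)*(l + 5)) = l + 5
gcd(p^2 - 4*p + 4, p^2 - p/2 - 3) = p - 2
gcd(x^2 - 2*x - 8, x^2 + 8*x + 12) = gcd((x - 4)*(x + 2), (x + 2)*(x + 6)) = x + 2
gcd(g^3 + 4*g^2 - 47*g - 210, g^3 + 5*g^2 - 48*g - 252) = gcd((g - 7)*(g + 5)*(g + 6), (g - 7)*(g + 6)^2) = g^2 - g - 42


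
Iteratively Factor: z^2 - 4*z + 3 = (z - 3)*(z - 1)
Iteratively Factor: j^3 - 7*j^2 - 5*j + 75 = (j - 5)*(j^2 - 2*j - 15) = (j - 5)*(j + 3)*(j - 5)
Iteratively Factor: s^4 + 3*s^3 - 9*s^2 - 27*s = (s - 3)*(s^3 + 6*s^2 + 9*s) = (s - 3)*(s + 3)*(s^2 + 3*s) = (s - 3)*(s + 3)^2*(s)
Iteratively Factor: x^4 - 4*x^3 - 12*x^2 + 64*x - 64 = (x + 4)*(x^3 - 8*x^2 + 20*x - 16) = (x - 2)*(x + 4)*(x^2 - 6*x + 8) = (x - 4)*(x - 2)*(x + 4)*(x - 2)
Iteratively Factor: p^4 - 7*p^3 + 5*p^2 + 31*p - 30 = (p - 5)*(p^3 - 2*p^2 - 5*p + 6) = (p - 5)*(p - 3)*(p^2 + p - 2) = (p - 5)*(p - 3)*(p + 2)*(p - 1)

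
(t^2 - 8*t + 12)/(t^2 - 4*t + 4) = (t - 6)/(t - 2)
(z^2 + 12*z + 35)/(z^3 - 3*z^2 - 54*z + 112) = (z + 5)/(z^2 - 10*z + 16)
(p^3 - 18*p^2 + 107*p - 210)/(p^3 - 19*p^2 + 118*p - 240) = (p - 7)/(p - 8)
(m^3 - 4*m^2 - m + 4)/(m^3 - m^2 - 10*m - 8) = (m - 1)/(m + 2)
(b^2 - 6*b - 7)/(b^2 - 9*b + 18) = (b^2 - 6*b - 7)/(b^2 - 9*b + 18)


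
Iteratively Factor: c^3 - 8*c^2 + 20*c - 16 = (c - 2)*(c^2 - 6*c + 8) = (c - 4)*(c - 2)*(c - 2)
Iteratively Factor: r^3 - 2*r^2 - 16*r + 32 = (r + 4)*(r^2 - 6*r + 8) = (r - 2)*(r + 4)*(r - 4)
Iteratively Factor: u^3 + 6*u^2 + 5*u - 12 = (u + 3)*(u^2 + 3*u - 4) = (u + 3)*(u + 4)*(u - 1)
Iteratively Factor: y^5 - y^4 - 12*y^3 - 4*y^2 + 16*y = (y + 2)*(y^4 - 3*y^3 - 6*y^2 + 8*y) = (y + 2)^2*(y^3 - 5*y^2 + 4*y) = (y - 1)*(y + 2)^2*(y^2 - 4*y) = (y - 4)*(y - 1)*(y + 2)^2*(y)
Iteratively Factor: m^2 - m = (m)*(m - 1)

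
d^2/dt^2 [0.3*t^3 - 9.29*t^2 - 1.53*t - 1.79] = 1.8*t - 18.58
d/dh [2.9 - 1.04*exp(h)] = -1.04*exp(h)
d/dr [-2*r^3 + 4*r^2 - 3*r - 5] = -6*r^2 + 8*r - 3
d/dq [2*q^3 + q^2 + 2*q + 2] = 6*q^2 + 2*q + 2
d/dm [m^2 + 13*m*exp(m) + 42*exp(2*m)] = 13*m*exp(m) + 2*m + 84*exp(2*m) + 13*exp(m)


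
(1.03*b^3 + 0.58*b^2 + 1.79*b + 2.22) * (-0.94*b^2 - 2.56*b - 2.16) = -0.9682*b^5 - 3.182*b^4 - 5.3922*b^3 - 7.922*b^2 - 9.5496*b - 4.7952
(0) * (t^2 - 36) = 0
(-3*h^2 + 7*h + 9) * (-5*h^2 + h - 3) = 15*h^4 - 38*h^3 - 29*h^2 - 12*h - 27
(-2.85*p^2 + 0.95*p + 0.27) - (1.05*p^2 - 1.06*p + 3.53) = -3.9*p^2 + 2.01*p - 3.26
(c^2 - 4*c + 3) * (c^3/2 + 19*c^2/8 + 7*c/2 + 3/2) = c^5/2 + 3*c^4/8 - 9*c^3/2 - 43*c^2/8 + 9*c/2 + 9/2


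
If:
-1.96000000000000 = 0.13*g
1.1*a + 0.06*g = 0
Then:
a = 0.82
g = -15.08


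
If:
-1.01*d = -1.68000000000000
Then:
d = 1.66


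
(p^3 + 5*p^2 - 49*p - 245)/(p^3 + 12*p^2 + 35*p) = (p - 7)/p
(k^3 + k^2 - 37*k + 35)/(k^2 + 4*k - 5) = (k^2 + 2*k - 35)/(k + 5)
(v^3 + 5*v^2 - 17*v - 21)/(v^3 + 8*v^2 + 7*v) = (v - 3)/v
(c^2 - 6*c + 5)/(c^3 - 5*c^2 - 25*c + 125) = (c - 1)/(c^2 - 25)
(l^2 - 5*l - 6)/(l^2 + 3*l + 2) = (l - 6)/(l + 2)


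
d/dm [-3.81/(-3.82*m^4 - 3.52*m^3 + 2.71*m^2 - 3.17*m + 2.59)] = (-58.2168*m^3 - 40.2336*m^2 + 20.6502*m - 12.0777)/(3.82*m^4 + 3.52*m^3 - 2.71*m^2 + 3.17*m - 2.59)^2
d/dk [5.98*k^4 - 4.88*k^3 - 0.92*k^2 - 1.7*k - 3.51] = 23.92*k^3 - 14.64*k^2 - 1.84*k - 1.7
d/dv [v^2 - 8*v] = 2*v - 8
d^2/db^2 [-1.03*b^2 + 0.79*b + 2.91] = -2.06000000000000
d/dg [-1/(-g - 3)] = -1/(g + 3)^2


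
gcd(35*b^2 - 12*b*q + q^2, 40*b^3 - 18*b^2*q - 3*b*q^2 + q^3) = -5*b + q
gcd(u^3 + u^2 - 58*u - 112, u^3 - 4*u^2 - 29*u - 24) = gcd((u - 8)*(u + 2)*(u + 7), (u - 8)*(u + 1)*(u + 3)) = u - 8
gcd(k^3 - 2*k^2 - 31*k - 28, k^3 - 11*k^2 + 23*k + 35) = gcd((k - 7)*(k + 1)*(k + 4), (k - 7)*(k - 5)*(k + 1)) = k^2 - 6*k - 7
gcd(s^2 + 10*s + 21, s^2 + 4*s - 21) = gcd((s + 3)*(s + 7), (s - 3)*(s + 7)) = s + 7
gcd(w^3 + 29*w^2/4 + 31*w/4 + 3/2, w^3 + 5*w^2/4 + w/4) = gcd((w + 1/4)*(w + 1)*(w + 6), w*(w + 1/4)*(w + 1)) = w^2 + 5*w/4 + 1/4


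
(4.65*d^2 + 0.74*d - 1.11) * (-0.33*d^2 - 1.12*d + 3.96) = -1.5345*d^4 - 5.4522*d^3 + 17.9515*d^2 + 4.1736*d - 4.3956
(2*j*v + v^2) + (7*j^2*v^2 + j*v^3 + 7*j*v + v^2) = 7*j^2*v^2 + j*v^3 + 9*j*v + 2*v^2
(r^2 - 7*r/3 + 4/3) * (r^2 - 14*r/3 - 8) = r^4 - 7*r^3 + 38*r^2/9 + 112*r/9 - 32/3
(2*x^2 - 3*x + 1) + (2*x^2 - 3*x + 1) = 4*x^2 - 6*x + 2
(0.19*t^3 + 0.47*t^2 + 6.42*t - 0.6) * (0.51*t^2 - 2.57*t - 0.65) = 0.0969*t^5 - 0.2486*t^4 + 1.9428*t^3 - 17.1109*t^2 - 2.631*t + 0.39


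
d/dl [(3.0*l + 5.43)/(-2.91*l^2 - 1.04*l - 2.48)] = (8.73*l^2 + 31.6026*l - 1.7928)/(8.4681*l^4 + 6.0528*l^3 + 15.5152*l^2 + 5.1584*l + 6.1504)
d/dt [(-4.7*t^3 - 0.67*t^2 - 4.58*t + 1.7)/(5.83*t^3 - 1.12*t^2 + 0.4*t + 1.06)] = (1.4210854715202e-14*t^5 + 9.1701*t^4 + 49.6428*t^3 - 50.0766*t^2 + 2.3876*t - 5.5348)/(33.9889*t^6 - 13.0592*t^5 + 5.9184*t^4 + 11.4636*t^3 - 2.2144*t^2 + 0.848*t + 1.1236)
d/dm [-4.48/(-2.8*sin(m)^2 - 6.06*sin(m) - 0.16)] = -(25.088*sin(m) + 27.1488)*cos(m)/(2.8*sin(m)^2 + 6.06*sin(m) + 0.16)^2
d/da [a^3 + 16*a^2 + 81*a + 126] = 3*a^2 + 32*a + 81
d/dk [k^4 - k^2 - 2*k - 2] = 4*k^3 - 2*k - 2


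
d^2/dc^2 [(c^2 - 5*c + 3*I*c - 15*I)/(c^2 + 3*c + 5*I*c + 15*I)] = (c^3*(-16 - 4*I) - 180*I*c^2 + c*(720 + 180*I) - 480 + 1380*I)/(c^6 + c^5*(9 + 15*I) + c^4*(-48 + 135*I) + c^3*(-648 + 280*I) + c^2*(-2025 - 720*I) + c*(-2025 - 3375*I) - 3375*I)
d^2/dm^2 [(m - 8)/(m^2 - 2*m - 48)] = 2/(m^3 + 18*m^2 + 108*m + 216)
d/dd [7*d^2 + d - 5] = 14*d + 1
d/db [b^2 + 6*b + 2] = 2*b + 6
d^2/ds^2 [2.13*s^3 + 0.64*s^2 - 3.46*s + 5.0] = 12.78*s + 1.28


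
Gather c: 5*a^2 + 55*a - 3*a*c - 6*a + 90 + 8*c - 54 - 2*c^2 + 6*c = 5*a^2 + 49*a - 2*c^2 + c*(14 - 3*a) + 36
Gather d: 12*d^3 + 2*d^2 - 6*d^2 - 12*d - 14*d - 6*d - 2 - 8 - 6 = 12*d^3 - 4*d^2 - 32*d - 16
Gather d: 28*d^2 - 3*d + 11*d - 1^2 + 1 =28*d^2 + 8*d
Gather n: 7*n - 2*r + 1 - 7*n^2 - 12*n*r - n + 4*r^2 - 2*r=-7*n^2 + n*(6 - 12*r) + 4*r^2 - 4*r + 1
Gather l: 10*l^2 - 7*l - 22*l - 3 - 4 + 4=10*l^2 - 29*l - 3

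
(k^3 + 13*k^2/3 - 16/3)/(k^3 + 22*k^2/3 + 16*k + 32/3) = (k - 1)/(k + 2)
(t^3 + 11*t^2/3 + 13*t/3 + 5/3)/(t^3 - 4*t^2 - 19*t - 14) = (3*t^2 + 8*t + 5)/(3*(t^2 - 5*t - 14))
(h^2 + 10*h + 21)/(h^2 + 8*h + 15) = (h + 7)/(h + 5)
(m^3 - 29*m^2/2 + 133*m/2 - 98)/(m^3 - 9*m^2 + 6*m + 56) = (m - 7/2)/(m + 2)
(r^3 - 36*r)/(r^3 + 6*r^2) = (r - 6)/r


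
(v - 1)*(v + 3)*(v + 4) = v^3 + 6*v^2 + 5*v - 12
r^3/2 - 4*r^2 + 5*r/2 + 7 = (r/2 + 1/2)*(r - 7)*(r - 2)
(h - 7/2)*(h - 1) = h^2 - 9*h/2 + 7/2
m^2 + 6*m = m*(m + 6)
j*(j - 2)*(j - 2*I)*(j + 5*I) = j^4 - 2*j^3 + 3*I*j^3 + 10*j^2 - 6*I*j^2 - 20*j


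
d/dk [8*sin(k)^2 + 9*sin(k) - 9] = (16*sin(k) + 9)*cos(k)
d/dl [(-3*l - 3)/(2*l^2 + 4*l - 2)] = 3*(-l^2 - 2*l + 2*(l + 1)^2 + 1)/(2*(l^2 + 2*l - 1)^2)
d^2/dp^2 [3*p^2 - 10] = 6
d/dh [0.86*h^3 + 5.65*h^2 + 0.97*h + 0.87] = 2.58*h^2 + 11.3*h + 0.97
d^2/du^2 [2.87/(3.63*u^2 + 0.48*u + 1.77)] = (-75.635406*u^2 - 10.001376*u + 2.87*(7.26*u + 0.48)*(14.52*u + 0.96) - 36.880074)/(3.63*u^2 + 0.48*u + 1.77)^3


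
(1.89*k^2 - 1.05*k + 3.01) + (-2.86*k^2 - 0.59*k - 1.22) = -0.97*k^2 - 1.64*k + 1.79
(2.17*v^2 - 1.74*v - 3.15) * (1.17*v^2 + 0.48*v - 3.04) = 2.5389*v^4 - 0.9942*v^3 - 11.1175*v^2 + 3.7776*v + 9.576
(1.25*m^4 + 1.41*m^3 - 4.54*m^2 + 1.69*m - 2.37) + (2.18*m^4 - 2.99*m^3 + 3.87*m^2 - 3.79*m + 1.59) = 3.43*m^4 - 1.58*m^3 - 0.67*m^2 - 2.1*m - 0.78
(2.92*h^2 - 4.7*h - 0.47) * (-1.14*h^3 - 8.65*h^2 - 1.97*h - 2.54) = -3.3288*h^5 - 19.9*h^4 + 35.4384*h^3 + 5.9077*h^2 + 12.8639*h + 1.1938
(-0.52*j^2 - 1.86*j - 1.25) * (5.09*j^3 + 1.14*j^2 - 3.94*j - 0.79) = -2.6468*j^5 - 10.0602*j^4 - 6.4341*j^3 + 6.3142*j^2 + 6.3944*j + 0.9875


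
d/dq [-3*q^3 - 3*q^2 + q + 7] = -9*q^2 - 6*q + 1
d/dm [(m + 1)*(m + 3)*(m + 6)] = 3*m^2 + 20*m + 27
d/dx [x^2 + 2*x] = 2*x + 2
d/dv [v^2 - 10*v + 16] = 2*v - 10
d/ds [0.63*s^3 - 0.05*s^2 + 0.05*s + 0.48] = 1.89*s^2 - 0.1*s + 0.05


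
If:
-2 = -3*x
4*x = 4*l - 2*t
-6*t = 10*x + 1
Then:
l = 1/36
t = -23/18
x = 2/3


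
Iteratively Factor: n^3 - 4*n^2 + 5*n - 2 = (n - 2)*(n^2 - 2*n + 1) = (n - 2)*(n - 1)*(n - 1)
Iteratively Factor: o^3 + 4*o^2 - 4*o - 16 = (o + 4)*(o^2 - 4) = (o + 2)*(o + 4)*(o - 2)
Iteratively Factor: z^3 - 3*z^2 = (z - 3)*(z^2) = z*(z - 3)*(z)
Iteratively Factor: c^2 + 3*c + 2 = (c + 1)*(c + 2)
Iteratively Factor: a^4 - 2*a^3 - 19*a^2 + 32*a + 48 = (a - 4)*(a^3 + 2*a^2 - 11*a - 12) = (a - 4)*(a + 4)*(a^2 - 2*a - 3) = (a - 4)*(a + 1)*(a + 4)*(a - 3)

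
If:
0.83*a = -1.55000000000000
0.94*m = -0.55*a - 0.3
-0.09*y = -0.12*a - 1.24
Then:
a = -1.87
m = 0.77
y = 11.29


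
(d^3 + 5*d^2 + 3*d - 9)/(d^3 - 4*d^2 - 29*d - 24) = (d^2 + 2*d - 3)/(d^2 - 7*d - 8)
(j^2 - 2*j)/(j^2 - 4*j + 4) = j/(j - 2)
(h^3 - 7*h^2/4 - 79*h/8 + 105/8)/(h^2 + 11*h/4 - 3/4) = (8*h^2 - 38*h + 35)/(2*(4*h - 1))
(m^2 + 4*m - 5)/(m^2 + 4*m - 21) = (m^2 + 4*m - 5)/(m^2 + 4*m - 21)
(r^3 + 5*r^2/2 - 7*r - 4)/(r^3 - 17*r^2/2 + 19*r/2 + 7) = (r + 4)/(r - 7)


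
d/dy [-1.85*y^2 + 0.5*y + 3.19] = 0.5 - 3.7*y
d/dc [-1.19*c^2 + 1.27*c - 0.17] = 1.27 - 2.38*c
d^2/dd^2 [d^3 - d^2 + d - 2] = 6*d - 2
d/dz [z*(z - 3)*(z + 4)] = 3*z^2 + 2*z - 12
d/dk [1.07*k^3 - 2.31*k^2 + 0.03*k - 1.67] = 3.21*k^2 - 4.62*k + 0.03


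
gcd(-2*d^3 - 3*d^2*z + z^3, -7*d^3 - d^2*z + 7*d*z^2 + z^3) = d + z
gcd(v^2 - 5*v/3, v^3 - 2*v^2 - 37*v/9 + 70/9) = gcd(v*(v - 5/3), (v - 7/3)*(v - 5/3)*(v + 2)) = v - 5/3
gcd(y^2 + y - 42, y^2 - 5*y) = 1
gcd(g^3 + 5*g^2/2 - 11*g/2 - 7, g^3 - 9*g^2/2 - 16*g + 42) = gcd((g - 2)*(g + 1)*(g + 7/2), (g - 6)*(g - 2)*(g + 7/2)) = g^2 + 3*g/2 - 7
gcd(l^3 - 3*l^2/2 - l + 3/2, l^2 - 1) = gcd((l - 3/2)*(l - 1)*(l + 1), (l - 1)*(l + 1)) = l^2 - 1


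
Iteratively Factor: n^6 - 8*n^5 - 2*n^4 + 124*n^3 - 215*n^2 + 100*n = (n - 1)*(n^5 - 7*n^4 - 9*n^3 + 115*n^2 - 100*n) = (n - 1)*(n + 4)*(n^4 - 11*n^3 + 35*n^2 - 25*n) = (n - 5)*(n - 1)*(n + 4)*(n^3 - 6*n^2 + 5*n) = n*(n - 5)*(n - 1)*(n + 4)*(n^2 - 6*n + 5) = n*(n - 5)^2*(n - 1)*(n + 4)*(n - 1)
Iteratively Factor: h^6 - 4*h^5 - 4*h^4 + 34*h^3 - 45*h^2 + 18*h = (h - 2)*(h^5 - 2*h^4 - 8*h^3 + 18*h^2 - 9*h) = (h - 2)*(h - 1)*(h^4 - h^3 - 9*h^2 + 9*h) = (h - 2)*(h - 1)*(h + 3)*(h^3 - 4*h^2 + 3*h) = (h - 3)*(h - 2)*(h - 1)*(h + 3)*(h^2 - h) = h*(h - 3)*(h - 2)*(h - 1)*(h + 3)*(h - 1)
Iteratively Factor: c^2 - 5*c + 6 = (c - 2)*(c - 3)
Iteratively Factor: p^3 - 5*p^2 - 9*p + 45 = (p + 3)*(p^2 - 8*p + 15) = (p - 3)*(p + 3)*(p - 5)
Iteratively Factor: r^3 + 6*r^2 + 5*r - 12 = (r + 4)*(r^2 + 2*r - 3) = (r + 3)*(r + 4)*(r - 1)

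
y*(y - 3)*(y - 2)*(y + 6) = y^4 + y^3 - 24*y^2 + 36*y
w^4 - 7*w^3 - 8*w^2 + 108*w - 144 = (w - 6)*(w - 3)*(w - 2)*(w + 4)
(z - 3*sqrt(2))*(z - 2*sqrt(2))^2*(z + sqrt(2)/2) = z^4 - 13*sqrt(2)*z^3/2 + 25*z^2 - 8*sqrt(2)*z - 24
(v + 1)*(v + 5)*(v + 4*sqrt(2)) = v^3 + 4*sqrt(2)*v^2 + 6*v^2 + 5*v + 24*sqrt(2)*v + 20*sqrt(2)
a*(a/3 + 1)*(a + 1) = a^3/3 + 4*a^2/3 + a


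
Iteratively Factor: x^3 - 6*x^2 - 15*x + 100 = (x - 5)*(x^2 - x - 20) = (x - 5)^2*(x + 4)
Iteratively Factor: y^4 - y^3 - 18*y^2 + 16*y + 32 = (y - 2)*(y^3 + y^2 - 16*y - 16) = (y - 2)*(y + 4)*(y^2 - 3*y - 4) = (y - 4)*(y - 2)*(y + 4)*(y + 1)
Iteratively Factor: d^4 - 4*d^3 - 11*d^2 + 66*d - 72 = (d - 3)*(d^3 - d^2 - 14*d + 24) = (d - 3)*(d - 2)*(d^2 + d - 12) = (d - 3)*(d - 2)*(d + 4)*(d - 3)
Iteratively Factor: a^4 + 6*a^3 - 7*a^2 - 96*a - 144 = (a + 4)*(a^3 + 2*a^2 - 15*a - 36) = (a + 3)*(a + 4)*(a^2 - a - 12) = (a + 3)^2*(a + 4)*(a - 4)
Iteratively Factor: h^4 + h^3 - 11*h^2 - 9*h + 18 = (h + 3)*(h^3 - 2*h^2 - 5*h + 6) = (h + 2)*(h + 3)*(h^2 - 4*h + 3) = (h - 3)*(h + 2)*(h + 3)*(h - 1)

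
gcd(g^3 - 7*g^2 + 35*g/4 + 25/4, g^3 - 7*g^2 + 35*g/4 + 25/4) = g^3 - 7*g^2 + 35*g/4 + 25/4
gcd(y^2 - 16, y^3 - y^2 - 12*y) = y - 4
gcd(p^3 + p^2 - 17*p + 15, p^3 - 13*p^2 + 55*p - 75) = p - 3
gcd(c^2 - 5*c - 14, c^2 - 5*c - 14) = c^2 - 5*c - 14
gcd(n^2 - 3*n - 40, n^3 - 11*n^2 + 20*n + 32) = n - 8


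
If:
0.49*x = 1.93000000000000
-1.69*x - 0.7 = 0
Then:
No Solution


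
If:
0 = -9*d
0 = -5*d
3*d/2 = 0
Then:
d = 0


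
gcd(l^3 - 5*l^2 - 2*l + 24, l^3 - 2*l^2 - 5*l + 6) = l^2 - l - 6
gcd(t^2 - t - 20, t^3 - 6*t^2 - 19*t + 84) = t + 4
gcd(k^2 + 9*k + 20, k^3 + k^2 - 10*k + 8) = k + 4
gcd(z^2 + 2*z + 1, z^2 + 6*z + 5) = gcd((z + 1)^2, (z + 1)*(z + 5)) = z + 1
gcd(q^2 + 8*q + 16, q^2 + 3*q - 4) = q + 4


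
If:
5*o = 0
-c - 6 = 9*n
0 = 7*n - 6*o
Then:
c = -6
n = 0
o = 0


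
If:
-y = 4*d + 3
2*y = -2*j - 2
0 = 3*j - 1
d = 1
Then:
No Solution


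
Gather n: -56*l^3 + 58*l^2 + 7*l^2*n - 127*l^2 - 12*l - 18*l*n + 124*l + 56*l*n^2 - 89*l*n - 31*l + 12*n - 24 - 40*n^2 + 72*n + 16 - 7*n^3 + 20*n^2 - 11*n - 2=-56*l^3 - 69*l^2 + 81*l - 7*n^3 + n^2*(56*l - 20) + n*(7*l^2 - 107*l + 73) - 10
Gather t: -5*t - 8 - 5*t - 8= -10*t - 16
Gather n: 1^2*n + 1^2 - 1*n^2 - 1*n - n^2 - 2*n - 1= -2*n^2 - 2*n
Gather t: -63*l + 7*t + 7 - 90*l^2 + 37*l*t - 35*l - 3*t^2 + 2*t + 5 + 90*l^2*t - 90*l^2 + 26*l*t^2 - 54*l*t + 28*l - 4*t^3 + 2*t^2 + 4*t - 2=-180*l^2 - 70*l - 4*t^3 + t^2*(26*l - 1) + t*(90*l^2 - 17*l + 13) + 10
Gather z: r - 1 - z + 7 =r - z + 6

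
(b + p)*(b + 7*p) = b^2 + 8*b*p + 7*p^2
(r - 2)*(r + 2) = r^2 - 4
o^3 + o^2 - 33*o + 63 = (o - 3)^2*(o + 7)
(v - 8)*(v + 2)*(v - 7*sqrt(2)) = v^3 - 7*sqrt(2)*v^2 - 6*v^2 - 16*v + 42*sqrt(2)*v + 112*sqrt(2)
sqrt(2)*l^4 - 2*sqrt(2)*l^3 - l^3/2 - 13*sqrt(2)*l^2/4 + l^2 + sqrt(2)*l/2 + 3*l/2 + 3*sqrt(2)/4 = (l - 3)*(l + 1)*(l - sqrt(2)/2)*(sqrt(2)*l + 1/2)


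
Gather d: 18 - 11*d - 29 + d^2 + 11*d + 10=d^2 - 1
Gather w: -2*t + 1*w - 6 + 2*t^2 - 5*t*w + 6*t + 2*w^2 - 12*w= 2*t^2 + 4*t + 2*w^2 + w*(-5*t - 11) - 6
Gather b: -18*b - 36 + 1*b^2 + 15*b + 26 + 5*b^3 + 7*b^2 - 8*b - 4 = 5*b^3 + 8*b^2 - 11*b - 14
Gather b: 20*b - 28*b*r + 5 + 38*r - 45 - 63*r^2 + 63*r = b*(20 - 28*r) - 63*r^2 + 101*r - 40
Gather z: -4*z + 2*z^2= 2*z^2 - 4*z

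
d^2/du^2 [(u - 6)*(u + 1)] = 2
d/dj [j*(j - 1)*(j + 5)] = 3*j^2 + 8*j - 5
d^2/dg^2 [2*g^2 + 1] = 4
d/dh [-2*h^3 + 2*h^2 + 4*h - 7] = -6*h^2 + 4*h + 4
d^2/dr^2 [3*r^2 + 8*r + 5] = 6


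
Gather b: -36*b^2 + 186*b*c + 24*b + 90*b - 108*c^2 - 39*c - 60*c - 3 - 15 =-36*b^2 + b*(186*c + 114) - 108*c^2 - 99*c - 18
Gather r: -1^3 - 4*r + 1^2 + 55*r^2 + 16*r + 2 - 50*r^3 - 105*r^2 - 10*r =-50*r^3 - 50*r^2 + 2*r + 2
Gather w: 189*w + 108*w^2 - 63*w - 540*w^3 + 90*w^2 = -540*w^3 + 198*w^2 + 126*w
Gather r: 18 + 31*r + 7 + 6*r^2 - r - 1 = 6*r^2 + 30*r + 24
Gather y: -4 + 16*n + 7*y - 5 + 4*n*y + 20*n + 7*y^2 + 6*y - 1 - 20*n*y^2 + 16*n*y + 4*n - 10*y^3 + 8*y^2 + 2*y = 40*n - 10*y^3 + y^2*(15 - 20*n) + y*(20*n + 15) - 10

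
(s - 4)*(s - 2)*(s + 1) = s^3 - 5*s^2 + 2*s + 8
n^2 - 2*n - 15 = (n - 5)*(n + 3)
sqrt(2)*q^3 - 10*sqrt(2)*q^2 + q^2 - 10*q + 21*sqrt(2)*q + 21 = (q - 7)*(q - 3)*(sqrt(2)*q + 1)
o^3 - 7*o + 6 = (o - 2)*(o - 1)*(o + 3)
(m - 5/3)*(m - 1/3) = m^2 - 2*m + 5/9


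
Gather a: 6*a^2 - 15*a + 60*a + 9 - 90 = 6*a^2 + 45*a - 81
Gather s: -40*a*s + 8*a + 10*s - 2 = 8*a + s*(10 - 40*a) - 2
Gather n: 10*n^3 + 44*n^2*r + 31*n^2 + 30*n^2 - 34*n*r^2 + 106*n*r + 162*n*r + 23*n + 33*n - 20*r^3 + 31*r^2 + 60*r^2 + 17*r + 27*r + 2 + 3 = 10*n^3 + n^2*(44*r + 61) + n*(-34*r^2 + 268*r + 56) - 20*r^3 + 91*r^2 + 44*r + 5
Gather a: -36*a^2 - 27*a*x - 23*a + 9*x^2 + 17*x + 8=-36*a^2 + a*(-27*x - 23) + 9*x^2 + 17*x + 8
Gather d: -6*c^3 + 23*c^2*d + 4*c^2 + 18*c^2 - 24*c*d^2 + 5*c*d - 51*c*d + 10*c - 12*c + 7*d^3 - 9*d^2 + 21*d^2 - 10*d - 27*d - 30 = -6*c^3 + 22*c^2 - 2*c + 7*d^3 + d^2*(12 - 24*c) + d*(23*c^2 - 46*c - 37) - 30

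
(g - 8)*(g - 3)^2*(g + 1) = g^4 - 13*g^3 + 43*g^2 - 15*g - 72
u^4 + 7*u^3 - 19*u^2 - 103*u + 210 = (u - 3)*(u - 2)*(u + 5)*(u + 7)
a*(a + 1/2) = a^2 + a/2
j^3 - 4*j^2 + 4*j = j*(j - 2)^2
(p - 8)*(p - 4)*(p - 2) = p^3 - 14*p^2 + 56*p - 64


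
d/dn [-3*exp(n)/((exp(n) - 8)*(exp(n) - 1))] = 3*(exp(2*n) - 8)*exp(n)/(exp(4*n) - 18*exp(3*n) + 97*exp(2*n) - 144*exp(n) + 64)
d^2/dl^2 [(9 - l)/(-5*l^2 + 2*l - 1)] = 2*((47 - 15*l)*(5*l^2 - 2*l + 1) + 4*(l - 9)*(5*l - 1)^2)/(5*l^2 - 2*l + 1)^3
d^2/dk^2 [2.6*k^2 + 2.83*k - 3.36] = 5.20000000000000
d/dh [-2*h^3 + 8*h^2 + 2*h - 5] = -6*h^2 + 16*h + 2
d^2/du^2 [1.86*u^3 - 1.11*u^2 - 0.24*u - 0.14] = 11.16*u - 2.22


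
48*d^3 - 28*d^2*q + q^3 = (-4*d + q)*(-2*d + q)*(6*d + q)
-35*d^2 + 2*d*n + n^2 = (-5*d + n)*(7*d + n)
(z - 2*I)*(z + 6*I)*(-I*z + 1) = -I*z^3 + 5*z^2 - 8*I*z + 12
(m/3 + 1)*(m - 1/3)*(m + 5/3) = m^3/3 + 13*m^2/9 + 31*m/27 - 5/9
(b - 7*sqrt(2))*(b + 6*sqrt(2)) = b^2 - sqrt(2)*b - 84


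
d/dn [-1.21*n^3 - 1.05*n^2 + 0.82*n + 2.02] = -3.63*n^2 - 2.1*n + 0.82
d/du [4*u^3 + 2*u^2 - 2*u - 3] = 12*u^2 + 4*u - 2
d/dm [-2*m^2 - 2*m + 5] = -4*m - 2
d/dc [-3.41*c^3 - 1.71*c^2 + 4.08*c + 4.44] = -10.23*c^2 - 3.42*c + 4.08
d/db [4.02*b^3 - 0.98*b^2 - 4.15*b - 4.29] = 12.06*b^2 - 1.96*b - 4.15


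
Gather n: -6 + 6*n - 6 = 6*n - 12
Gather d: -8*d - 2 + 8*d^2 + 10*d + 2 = 8*d^2 + 2*d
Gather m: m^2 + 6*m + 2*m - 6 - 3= m^2 + 8*m - 9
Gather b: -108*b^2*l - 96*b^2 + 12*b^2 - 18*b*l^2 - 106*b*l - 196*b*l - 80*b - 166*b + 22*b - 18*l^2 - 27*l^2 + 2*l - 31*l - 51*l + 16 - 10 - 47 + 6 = b^2*(-108*l - 84) + b*(-18*l^2 - 302*l - 224) - 45*l^2 - 80*l - 35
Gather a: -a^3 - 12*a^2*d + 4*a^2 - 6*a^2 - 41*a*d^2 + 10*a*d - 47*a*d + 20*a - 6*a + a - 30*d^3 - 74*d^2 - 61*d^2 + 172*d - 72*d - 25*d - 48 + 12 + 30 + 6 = -a^3 + a^2*(-12*d - 2) + a*(-41*d^2 - 37*d + 15) - 30*d^3 - 135*d^2 + 75*d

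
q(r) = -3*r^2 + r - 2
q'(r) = 1 - 6*r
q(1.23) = -5.31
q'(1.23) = -6.38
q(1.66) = -8.61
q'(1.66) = -8.96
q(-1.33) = -8.64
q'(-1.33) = 8.98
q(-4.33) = -62.58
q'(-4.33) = 26.98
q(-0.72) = -4.28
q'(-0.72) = 5.32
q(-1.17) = -7.28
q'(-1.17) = 8.02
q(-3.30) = -37.97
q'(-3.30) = 20.80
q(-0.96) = -5.72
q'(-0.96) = 6.76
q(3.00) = -26.00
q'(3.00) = -17.00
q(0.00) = -2.00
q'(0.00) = 1.00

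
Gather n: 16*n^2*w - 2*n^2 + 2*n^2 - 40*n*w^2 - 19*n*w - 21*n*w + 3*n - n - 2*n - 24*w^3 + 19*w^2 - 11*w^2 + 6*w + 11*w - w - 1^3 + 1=16*n^2*w + n*(-40*w^2 - 40*w) - 24*w^3 + 8*w^2 + 16*w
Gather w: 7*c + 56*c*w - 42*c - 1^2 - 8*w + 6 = -35*c + w*(56*c - 8) + 5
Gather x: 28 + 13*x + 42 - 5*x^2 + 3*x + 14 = -5*x^2 + 16*x + 84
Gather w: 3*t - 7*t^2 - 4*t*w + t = -7*t^2 - 4*t*w + 4*t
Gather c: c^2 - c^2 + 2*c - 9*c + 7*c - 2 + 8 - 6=0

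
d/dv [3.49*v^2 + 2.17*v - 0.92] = 6.98*v + 2.17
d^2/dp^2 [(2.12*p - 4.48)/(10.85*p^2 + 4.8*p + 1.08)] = ((76.864 - 138.012*p)*(10.85*p^2 + 4.8*p + 1.08) + (2.12*p - 4.48)*(21.7*p + 4.8)*(43.4*p + 9.6))/(10.85*p^2 + 4.8*p + 1.08)^3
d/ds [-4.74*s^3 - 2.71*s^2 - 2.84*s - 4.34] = -14.22*s^2 - 5.42*s - 2.84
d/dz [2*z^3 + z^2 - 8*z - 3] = 6*z^2 + 2*z - 8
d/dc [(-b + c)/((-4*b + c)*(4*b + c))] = (-16*b^2 + 2*b*c - c^2)/(256*b^4 - 32*b^2*c^2 + c^4)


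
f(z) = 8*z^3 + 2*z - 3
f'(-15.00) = 5402.00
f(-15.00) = -27033.00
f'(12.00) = 3458.00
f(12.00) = 13845.00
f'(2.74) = 182.18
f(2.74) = 167.05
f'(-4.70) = 532.16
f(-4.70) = -842.98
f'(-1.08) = 29.99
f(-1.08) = -15.24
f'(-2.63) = 168.01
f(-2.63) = -153.79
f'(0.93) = 22.76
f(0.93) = 5.29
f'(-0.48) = 7.53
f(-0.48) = -4.84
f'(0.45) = 6.86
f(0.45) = -1.37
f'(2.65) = 170.54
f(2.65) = 151.18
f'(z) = 24*z^2 + 2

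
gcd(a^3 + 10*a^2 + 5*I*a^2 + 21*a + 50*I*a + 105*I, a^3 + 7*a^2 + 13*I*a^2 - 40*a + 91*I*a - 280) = a^2 + a*(7 + 5*I) + 35*I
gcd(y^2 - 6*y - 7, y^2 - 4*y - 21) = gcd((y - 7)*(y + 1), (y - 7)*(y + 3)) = y - 7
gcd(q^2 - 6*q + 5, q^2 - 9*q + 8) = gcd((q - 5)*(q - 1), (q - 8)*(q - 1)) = q - 1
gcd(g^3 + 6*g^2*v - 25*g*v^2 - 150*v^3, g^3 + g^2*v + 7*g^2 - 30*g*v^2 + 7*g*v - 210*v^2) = -g^2 - g*v + 30*v^2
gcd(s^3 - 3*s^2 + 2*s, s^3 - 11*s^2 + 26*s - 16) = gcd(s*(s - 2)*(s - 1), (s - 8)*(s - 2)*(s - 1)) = s^2 - 3*s + 2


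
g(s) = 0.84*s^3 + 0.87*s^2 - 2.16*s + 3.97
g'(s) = 2.52*s^2 + 1.74*s - 2.16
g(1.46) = 5.29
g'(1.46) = 5.75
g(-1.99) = 5.09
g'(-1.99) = 4.36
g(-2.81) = -1.73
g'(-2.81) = 12.85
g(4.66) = 97.80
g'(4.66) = 60.67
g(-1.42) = 6.39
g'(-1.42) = 0.45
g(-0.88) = 5.97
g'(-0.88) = -1.74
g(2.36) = 14.76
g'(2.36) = 15.98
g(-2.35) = 2.95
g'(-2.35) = 7.67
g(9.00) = 667.36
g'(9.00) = 217.62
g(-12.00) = -1296.35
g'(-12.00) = 339.84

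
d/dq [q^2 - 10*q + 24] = 2*q - 10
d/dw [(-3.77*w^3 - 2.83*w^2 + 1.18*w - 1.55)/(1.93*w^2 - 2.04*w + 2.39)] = (-7.2761*w^4 + 15.3816*w^3 - 23.5351*w^2 - 7.5444*w - 0.341800000000001)/(3.7249*w^4 - 7.8744*w^3 + 13.387*w^2 - 9.7512*w + 5.7121)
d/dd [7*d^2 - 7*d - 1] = 14*d - 7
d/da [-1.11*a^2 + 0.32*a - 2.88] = 0.32 - 2.22*a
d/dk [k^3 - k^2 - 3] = k*(3*k - 2)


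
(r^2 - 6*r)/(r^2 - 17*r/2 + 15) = 2*r/(2*r - 5)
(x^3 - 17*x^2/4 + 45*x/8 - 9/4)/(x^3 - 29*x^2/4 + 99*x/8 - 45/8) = (x - 2)/(x - 5)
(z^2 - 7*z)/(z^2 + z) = (z - 7)/(z + 1)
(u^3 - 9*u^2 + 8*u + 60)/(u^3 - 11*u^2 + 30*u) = (u + 2)/u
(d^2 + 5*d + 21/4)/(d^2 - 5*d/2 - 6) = (d + 7/2)/(d - 4)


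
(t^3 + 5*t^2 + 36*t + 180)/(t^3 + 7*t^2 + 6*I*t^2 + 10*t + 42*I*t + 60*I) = (t - 6*I)/(t + 2)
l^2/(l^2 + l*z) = l/(l + z)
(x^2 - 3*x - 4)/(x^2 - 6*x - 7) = (x - 4)/(x - 7)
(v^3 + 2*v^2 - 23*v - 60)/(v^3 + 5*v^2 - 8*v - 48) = (v^2 - 2*v - 15)/(v^2 + v - 12)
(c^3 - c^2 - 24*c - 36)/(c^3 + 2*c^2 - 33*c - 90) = (c + 2)/(c + 5)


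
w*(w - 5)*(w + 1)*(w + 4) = w^4 - 21*w^2 - 20*w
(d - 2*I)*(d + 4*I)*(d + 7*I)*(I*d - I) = I*d^4 - 9*d^3 - I*d^3 + 9*d^2 - 6*I*d^2 - 56*d + 6*I*d + 56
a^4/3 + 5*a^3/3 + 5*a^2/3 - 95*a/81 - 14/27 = (a/3 + 1)*(a - 2/3)*(a + 1/3)*(a + 7/3)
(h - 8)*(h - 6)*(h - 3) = h^3 - 17*h^2 + 90*h - 144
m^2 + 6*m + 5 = (m + 1)*(m + 5)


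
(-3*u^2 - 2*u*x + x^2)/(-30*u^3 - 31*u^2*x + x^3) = (-3*u + x)/(-30*u^2 - u*x + x^2)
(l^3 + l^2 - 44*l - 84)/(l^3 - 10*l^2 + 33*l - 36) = (l^3 + l^2 - 44*l - 84)/(l^3 - 10*l^2 + 33*l - 36)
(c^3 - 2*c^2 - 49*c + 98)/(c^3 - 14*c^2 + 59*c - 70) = (c + 7)/(c - 5)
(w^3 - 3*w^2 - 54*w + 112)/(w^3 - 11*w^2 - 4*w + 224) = (w^2 + 5*w - 14)/(w^2 - 3*w - 28)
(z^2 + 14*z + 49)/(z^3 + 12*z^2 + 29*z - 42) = (z + 7)/(z^2 + 5*z - 6)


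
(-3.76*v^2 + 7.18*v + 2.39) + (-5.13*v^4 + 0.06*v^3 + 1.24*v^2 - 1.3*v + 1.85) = -5.13*v^4 + 0.06*v^3 - 2.52*v^2 + 5.88*v + 4.24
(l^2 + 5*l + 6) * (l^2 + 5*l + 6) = l^4 + 10*l^3 + 37*l^2 + 60*l + 36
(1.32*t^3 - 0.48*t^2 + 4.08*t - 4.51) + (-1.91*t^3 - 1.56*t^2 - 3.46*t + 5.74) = -0.59*t^3 - 2.04*t^2 + 0.62*t + 1.23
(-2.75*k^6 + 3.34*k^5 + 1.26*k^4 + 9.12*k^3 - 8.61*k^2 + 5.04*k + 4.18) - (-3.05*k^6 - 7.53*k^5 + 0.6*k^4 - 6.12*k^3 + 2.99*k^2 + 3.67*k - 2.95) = 0.3*k^6 + 10.87*k^5 + 0.66*k^4 + 15.24*k^3 - 11.6*k^2 + 1.37*k + 7.13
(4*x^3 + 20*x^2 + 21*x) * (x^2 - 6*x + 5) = 4*x^5 - 4*x^4 - 79*x^3 - 26*x^2 + 105*x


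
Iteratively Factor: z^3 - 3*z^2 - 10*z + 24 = (z + 3)*(z^2 - 6*z + 8) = (z - 4)*(z + 3)*(z - 2)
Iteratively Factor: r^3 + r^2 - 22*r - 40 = (r + 4)*(r^2 - 3*r - 10) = (r + 2)*(r + 4)*(r - 5)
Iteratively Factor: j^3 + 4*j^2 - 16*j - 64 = (j + 4)*(j^2 - 16) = (j + 4)^2*(j - 4)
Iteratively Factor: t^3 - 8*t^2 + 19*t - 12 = (t - 3)*(t^2 - 5*t + 4) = (t - 4)*(t - 3)*(t - 1)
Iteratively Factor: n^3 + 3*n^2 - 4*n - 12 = (n + 2)*(n^2 + n - 6) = (n - 2)*(n + 2)*(n + 3)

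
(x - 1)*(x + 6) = x^2 + 5*x - 6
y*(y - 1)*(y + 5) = y^3 + 4*y^2 - 5*y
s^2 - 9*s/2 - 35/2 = (s - 7)*(s + 5/2)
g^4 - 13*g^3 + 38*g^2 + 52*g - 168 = (g - 7)*(g - 6)*(g - 2)*(g + 2)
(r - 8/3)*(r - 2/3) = r^2 - 10*r/3 + 16/9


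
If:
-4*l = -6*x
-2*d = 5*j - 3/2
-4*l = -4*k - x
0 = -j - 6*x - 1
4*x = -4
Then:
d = -47/4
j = 5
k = -5/4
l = -3/2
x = -1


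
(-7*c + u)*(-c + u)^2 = -7*c^3 + 15*c^2*u - 9*c*u^2 + u^3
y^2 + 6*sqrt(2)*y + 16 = (y + 2*sqrt(2))*(y + 4*sqrt(2))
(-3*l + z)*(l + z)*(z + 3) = -3*l^2*z - 9*l^2 - 2*l*z^2 - 6*l*z + z^3 + 3*z^2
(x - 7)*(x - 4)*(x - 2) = x^3 - 13*x^2 + 50*x - 56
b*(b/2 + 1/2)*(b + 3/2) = b^3/2 + 5*b^2/4 + 3*b/4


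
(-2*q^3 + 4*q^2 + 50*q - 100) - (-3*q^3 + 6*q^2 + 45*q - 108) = q^3 - 2*q^2 + 5*q + 8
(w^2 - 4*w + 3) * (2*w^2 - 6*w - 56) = 2*w^4 - 14*w^3 - 26*w^2 + 206*w - 168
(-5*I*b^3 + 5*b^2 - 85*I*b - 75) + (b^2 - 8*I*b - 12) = -5*I*b^3 + 6*b^2 - 93*I*b - 87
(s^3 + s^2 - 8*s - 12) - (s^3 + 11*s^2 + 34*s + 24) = -10*s^2 - 42*s - 36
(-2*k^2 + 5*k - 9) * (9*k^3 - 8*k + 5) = -18*k^5 + 45*k^4 - 65*k^3 - 50*k^2 + 97*k - 45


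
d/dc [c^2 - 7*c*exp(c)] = -7*c*exp(c) + 2*c - 7*exp(c)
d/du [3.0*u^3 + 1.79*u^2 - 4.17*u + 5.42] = 9.0*u^2 + 3.58*u - 4.17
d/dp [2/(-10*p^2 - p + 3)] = 2*(20*p + 1)/(10*p^2 + p - 3)^2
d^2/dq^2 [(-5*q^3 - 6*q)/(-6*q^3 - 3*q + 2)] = 6*(126*q^5 + 120*q^4 - 21*q^3 + 114*q^2 + 20*q + 12)/(216*q^9 + 324*q^7 - 216*q^6 + 162*q^5 - 216*q^4 + 99*q^3 - 54*q^2 + 36*q - 8)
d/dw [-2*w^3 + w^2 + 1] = 2*w*(1 - 3*w)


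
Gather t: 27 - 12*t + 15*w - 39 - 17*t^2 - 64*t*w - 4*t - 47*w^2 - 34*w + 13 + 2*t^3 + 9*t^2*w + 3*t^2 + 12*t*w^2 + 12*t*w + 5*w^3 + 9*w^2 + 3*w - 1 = 2*t^3 + t^2*(9*w - 14) + t*(12*w^2 - 52*w - 16) + 5*w^3 - 38*w^2 - 16*w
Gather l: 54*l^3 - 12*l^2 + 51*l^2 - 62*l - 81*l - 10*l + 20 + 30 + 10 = 54*l^3 + 39*l^2 - 153*l + 60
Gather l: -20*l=-20*l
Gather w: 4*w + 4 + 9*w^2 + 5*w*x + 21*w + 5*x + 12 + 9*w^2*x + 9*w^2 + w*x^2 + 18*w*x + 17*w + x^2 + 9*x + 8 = w^2*(9*x + 18) + w*(x^2 + 23*x + 42) + x^2 + 14*x + 24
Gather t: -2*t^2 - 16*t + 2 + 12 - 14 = -2*t^2 - 16*t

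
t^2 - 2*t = t*(t - 2)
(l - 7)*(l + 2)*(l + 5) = l^3 - 39*l - 70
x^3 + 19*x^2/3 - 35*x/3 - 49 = (x - 3)*(x + 7/3)*(x + 7)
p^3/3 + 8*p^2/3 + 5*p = p*(p/3 + 1)*(p + 5)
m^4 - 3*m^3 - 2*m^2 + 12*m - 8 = (m - 2)^2*(m - 1)*(m + 2)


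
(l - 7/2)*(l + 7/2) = l^2 - 49/4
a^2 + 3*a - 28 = (a - 4)*(a + 7)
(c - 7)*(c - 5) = c^2 - 12*c + 35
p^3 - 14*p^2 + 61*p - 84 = (p - 7)*(p - 4)*(p - 3)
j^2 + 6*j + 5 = (j + 1)*(j + 5)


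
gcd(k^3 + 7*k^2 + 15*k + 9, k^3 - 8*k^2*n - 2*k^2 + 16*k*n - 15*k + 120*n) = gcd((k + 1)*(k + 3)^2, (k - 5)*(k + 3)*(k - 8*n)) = k + 3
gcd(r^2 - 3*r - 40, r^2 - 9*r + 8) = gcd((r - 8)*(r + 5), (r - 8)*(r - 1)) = r - 8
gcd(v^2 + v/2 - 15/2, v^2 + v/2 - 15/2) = v^2 + v/2 - 15/2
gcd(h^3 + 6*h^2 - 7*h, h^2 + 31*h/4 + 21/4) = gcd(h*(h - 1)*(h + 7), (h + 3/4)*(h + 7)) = h + 7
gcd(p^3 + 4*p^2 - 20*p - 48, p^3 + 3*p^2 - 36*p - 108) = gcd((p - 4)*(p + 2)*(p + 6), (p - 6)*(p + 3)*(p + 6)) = p + 6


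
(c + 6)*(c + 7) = c^2 + 13*c + 42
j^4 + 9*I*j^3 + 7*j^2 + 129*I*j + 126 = (j - 3*I)*(j - I)*(j + 6*I)*(j + 7*I)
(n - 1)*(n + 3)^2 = n^3 + 5*n^2 + 3*n - 9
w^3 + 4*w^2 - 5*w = w*(w - 1)*(w + 5)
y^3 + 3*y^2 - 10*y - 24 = (y - 3)*(y + 2)*(y + 4)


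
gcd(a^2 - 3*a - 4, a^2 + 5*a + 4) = a + 1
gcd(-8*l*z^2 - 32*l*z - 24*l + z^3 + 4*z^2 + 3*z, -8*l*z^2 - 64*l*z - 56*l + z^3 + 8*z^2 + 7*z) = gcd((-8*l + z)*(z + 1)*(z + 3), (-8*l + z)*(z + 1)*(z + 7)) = -8*l*z - 8*l + z^2 + z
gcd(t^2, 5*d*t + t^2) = t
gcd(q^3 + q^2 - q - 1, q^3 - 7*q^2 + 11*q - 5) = q - 1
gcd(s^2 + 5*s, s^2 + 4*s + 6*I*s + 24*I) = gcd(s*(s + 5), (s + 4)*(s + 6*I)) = 1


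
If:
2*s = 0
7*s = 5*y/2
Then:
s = 0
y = 0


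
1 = 1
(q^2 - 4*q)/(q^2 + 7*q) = (q - 4)/(q + 7)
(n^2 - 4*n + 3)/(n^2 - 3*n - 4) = (-n^2 + 4*n - 3)/(-n^2 + 3*n + 4)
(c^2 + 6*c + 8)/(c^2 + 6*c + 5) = (c^2 + 6*c + 8)/(c^2 + 6*c + 5)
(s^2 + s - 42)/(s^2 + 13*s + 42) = (s - 6)/(s + 6)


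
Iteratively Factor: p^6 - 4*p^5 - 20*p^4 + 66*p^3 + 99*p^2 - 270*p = (p + 3)*(p^5 - 7*p^4 + p^3 + 63*p^2 - 90*p) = (p - 5)*(p + 3)*(p^4 - 2*p^3 - 9*p^2 + 18*p) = (p - 5)*(p - 3)*(p + 3)*(p^3 + p^2 - 6*p) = p*(p - 5)*(p - 3)*(p + 3)*(p^2 + p - 6) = p*(p - 5)*(p - 3)*(p - 2)*(p + 3)*(p + 3)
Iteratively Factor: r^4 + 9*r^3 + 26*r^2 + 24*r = (r + 2)*(r^3 + 7*r^2 + 12*r) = (r + 2)*(r + 3)*(r^2 + 4*r) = (r + 2)*(r + 3)*(r + 4)*(r)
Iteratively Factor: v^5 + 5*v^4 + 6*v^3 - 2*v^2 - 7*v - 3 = (v + 1)*(v^4 + 4*v^3 + 2*v^2 - 4*v - 3) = (v + 1)^2*(v^3 + 3*v^2 - v - 3) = (v + 1)^2*(v + 3)*(v^2 - 1) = (v - 1)*(v + 1)^2*(v + 3)*(v + 1)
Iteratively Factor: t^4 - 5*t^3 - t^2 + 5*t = (t + 1)*(t^3 - 6*t^2 + 5*t) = (t - 5)*(t + 1)*(t^2 - t) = (t - 5)*(t - 1)*(t + 1)*(t)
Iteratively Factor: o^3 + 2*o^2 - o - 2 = (o + 2)*(o^2 - 1) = (o - 1)*(o + 2)*(o + 1)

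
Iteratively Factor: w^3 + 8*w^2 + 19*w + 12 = (w + 1)*(w^2 + 7*w + 12) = (w + 1)*(w + 4)*(w + 3)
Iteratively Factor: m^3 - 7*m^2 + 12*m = (m - 3)*(m^2 - 4*m) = (m - 4)*(m - 3)*(m)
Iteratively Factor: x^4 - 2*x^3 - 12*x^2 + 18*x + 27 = (x - 3)*(x^3 + x^2 - 9*x - 9) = (x - 3)*(x + 3)*(x^2 - 2*x - 3) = (x - 3)^2*(x + 3)*(x + 1)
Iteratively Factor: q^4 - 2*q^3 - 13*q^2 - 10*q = (q - 5)*(q^3 + 3*q^2 + 2*q) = (q - 5)*(q + 1)*(q^2 + 2*q) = q*(q - 5)*(q + 1)*(q + 2)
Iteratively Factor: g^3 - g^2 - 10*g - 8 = (g - 4)*(g^2 + 3*g + 2) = (g - 4)*(g + 2)*(g + 1)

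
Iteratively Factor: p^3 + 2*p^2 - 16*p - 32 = (p + 2)*(p^2 - 16) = (p - 4)*(p + 2)*(p + 4)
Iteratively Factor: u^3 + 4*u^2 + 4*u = (u + 2)*(u^2 + 2*u) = (u + 2)^2*(u)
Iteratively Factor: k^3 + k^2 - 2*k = (k - 1)*(k^2 + 2*k) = (k - 1)*(k + 2)*(k)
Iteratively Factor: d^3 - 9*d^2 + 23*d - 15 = (d - 3)*(d^2 - 6*d + 5) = (d - 3)*(d - 1)*(d - 5)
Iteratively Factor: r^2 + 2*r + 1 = (r + 1)*(r + 1)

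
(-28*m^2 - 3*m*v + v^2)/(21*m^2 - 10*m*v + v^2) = (4*m + v)/(-3*m + v)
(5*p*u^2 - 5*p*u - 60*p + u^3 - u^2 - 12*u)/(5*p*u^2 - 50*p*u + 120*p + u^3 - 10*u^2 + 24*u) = (u + 3)/(u - 6)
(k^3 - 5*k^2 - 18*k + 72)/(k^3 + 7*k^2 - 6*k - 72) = (k - 6)/(k + 6)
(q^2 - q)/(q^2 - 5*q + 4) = q/(q - 4)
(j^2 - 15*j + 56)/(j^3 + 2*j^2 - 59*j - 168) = (j - 7)/(j^2 + 10*j + 21)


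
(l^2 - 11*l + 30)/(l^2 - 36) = (l - 5)/(l + 6)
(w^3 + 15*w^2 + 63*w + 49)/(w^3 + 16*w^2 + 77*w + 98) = (w + 1)/(w + 2)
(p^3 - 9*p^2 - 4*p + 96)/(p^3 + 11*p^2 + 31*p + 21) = (p^2 - 12*p + 32)/(p^2 + 8*p + 7)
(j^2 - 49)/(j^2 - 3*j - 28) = (j + 7)/(j + 4)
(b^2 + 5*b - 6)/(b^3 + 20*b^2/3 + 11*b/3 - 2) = 3*(b - 1)/(3*b^2 + 2*b - 1)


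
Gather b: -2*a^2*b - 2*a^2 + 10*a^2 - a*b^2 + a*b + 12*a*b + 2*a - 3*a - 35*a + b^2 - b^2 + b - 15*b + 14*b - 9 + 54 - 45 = 8*a^2 - a*b^2 - 36*a + b*(-2*a^2 + 13*a)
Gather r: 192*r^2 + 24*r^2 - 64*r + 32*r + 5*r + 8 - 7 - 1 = 216*r^2 - 27*r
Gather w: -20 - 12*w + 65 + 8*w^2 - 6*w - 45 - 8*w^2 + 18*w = 0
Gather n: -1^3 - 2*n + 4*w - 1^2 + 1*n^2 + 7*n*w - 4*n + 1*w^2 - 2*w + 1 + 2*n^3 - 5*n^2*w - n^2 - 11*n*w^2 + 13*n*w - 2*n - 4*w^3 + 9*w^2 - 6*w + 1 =2*n^3 - 5*n^2*w + n*(-11*w^2 + 20*w - 8) - 4*w^3 + 10*w^2 - 4*w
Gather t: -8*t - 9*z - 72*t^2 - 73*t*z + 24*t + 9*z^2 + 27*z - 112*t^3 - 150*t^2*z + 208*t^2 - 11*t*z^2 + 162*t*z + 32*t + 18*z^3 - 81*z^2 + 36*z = -112*t^3 + t^2*(136 - 150*z) + t*(-11*z^2 + 89*z + 48) + 18*z^3 - 72*z^2 + 54*z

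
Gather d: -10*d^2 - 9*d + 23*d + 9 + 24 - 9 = -10*d^2 + 14*d + 24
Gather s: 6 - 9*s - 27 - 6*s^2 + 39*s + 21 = -6*s^2 + 30*s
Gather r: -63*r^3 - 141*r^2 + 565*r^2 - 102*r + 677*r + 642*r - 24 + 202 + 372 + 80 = -63*r^3 + 424*r^2 + 1217*r + 630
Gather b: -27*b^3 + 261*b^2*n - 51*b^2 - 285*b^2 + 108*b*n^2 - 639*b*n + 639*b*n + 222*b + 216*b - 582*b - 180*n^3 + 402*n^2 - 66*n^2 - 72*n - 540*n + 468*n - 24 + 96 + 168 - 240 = -27*b^3 + b^2*(261*n - 336) + b*(108*n^2 - 144) - 180*n^3 + 336*n^2 - 144*n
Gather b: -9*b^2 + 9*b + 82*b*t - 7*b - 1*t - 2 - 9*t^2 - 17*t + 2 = -9*b^2 + b*(82*t + 2) - 9*t^2 - 18*t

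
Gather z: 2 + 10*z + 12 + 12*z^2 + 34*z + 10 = 12*z^2 + 44*z + 24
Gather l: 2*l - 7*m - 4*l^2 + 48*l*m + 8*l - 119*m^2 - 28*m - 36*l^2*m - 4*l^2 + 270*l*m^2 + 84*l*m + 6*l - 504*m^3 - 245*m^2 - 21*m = l^2*(-36*m - 8) + l*(270*m^2 + 132*m + 16) - 504*m^3 - 364*m^2 - 56*m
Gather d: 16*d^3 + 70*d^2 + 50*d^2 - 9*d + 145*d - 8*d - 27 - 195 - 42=16*d^3 + 120*d^2 + 128*d - 264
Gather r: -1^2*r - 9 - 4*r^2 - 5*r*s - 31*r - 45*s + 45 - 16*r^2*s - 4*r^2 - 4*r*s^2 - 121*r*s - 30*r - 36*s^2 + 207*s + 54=r^2*(-16*s - 8) + r*(-4*s^2 - 126*s - 62) - 36*s^2 + 162*s + 90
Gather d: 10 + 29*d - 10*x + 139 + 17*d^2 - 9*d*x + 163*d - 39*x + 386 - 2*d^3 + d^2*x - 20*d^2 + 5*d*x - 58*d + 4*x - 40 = -2*d^3 + d^2*(x - 3) + d*(134 - 4*x) - 45*x + 495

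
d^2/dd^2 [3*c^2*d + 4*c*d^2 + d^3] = 8*c + 6*d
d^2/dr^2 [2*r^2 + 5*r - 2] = 4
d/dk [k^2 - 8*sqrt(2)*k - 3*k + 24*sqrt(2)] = 2*k - 8*sqrt(2) - 3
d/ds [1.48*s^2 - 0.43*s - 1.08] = 2.96*s - 0.43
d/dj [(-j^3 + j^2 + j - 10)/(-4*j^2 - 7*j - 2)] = (4*j^4 + 14*j^3 + 3*j^2 - 84*j - 72)/(16*j^4 + 56*j^3 + 65*j^2 + 28*j + 4)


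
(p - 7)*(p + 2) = p^2 - 5*p - 14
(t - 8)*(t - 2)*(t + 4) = t^3 - 6*t^2 - 24*t + 64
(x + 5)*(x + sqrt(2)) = x^2 + sqrt(2)*x + 5*x + 5*sqrt(2)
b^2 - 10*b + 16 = (b - 8)*(b - 2)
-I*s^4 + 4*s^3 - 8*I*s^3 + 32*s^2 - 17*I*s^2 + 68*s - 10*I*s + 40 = (s + 2)*(s + 5)*(s + 4*I)*(-I*s - I)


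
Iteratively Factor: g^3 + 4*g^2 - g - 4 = (g + 4)*(g^2 - 1) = (g - 1)*(g + 4)*(g + 1)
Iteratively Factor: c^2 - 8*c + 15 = (c - 5)*(c - 3)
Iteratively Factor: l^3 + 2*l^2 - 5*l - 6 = (l - 2)*(l^2 + 4*l + 3) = (l - 2)*(l + 3)*(l + 1)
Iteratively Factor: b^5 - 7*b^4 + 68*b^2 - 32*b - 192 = (b - 3)*(b^4 - 4*b^3 - 12*b^2 + 32*b + 64) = (b - 4)*(b - 3)*(b^3 - 12*b - 16) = (b - 4)^2*(b - 3)*(b^2 + 4*b + 4) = (b - 4)^2*(b - 3)*(b + 2)*(b + 2)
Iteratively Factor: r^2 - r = (r)*(r - 1)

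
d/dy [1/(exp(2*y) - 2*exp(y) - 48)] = 2*(1 - exp(y))*exp(y)/(-exp(2*y) + 2*exp(y) + 48)^2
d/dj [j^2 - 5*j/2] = 2*j - 5/2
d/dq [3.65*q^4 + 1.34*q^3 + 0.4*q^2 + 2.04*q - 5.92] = 14.6*q^3 + 4.02*q^2 + 0.8*q + 2.04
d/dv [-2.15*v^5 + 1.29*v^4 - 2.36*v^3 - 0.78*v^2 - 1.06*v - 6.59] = -10.75*v^4 + 5.16*v^3 - 7.08*v^2 - 1.56*v - 1.06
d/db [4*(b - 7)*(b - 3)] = 8*b - 40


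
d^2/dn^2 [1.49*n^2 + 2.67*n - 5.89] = 2.98000000000000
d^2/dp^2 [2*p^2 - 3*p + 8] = 4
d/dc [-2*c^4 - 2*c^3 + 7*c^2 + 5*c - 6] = -8*c^3 - 6*c^2 + 14*c + 5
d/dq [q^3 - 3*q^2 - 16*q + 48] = 3*q^2 - 6*q - 16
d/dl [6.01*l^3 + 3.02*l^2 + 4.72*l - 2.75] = 18.03*l^2 + 6.04*l + 4.72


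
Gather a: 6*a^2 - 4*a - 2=6*a^2 - 4*a - 2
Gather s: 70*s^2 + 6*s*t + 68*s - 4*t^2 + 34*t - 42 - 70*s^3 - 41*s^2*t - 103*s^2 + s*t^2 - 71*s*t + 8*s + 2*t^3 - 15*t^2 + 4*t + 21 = -70*s^3 + s^2*(-41*t - 33) + s*(t^2 - 65*t + 76) + 2*t^3 - 19*t^2 + 38*t - 21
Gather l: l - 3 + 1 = l - 2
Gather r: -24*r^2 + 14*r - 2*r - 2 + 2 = -24*r^2 + 12*r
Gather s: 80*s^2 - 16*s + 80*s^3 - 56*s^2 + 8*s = 80*s^3 + 24*s^2 - 8*s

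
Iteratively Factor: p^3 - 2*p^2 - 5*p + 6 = (p + 2)*(p^2 - 4*p + 3) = (p - 3)*(p + 2)*(p - 1)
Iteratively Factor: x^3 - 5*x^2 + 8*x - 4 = (x - 2)*(x^2 - 3*x + 2) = (x - 2)^2*(x - 1)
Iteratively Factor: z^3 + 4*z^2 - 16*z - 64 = (z + 4)*(z^2 - 16) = (z + 4)^2*(z - 4)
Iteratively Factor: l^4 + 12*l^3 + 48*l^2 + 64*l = (l + 4)*(l^3 + 8*l^2 + 16*l) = (l + 4)^2*(l^2 + 4*l) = (l + 4)^3*(l)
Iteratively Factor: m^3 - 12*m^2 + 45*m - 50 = (m - 2)*(m^2 - 10*m + 25) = (m - 5)*(m - 2)*(m - 5)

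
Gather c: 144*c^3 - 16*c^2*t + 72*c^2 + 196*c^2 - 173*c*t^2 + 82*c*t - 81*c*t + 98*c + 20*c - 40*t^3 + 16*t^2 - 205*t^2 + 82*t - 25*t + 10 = 144*c^3 + c^2*(268 - 16*t) + c*(-173*t^2 + t + 118) - 40*t^3 - 189*t^2 + 57*t + 10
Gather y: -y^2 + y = -y^2 + y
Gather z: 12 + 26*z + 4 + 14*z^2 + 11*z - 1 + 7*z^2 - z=21*z^2 + 36*z + 15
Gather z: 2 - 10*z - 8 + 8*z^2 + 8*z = 8*z^2 - 2*z - 6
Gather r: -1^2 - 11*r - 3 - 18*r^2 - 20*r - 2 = -18*r^2 - 31*r - 6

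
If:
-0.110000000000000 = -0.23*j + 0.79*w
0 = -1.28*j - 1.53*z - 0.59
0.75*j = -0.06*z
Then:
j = 0.03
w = -0.13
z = -0.41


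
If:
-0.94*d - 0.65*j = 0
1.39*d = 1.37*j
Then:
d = 0.00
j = 0.00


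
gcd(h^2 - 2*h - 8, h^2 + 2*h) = h + 2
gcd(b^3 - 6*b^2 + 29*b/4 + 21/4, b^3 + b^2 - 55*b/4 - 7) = b^2 - 3*b - 7/4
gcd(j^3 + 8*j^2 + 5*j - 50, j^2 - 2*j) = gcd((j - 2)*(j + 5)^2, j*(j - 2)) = j - 2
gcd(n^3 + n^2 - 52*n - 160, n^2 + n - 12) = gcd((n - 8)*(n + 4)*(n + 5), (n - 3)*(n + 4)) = n + 4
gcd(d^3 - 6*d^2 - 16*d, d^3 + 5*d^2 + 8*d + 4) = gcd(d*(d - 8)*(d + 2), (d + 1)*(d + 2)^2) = d + 2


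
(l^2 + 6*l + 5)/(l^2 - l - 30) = (l + 1)/(l - 6)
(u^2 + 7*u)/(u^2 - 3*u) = (u + 7)/(u - 3)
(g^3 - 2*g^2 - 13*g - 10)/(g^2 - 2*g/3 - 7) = 3*(-g^3 + 2*g^2 + 13*g + 10)/(-3*g^2 + 2*g + 21)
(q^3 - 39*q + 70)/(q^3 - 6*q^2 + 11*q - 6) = (q^2 + 2*q - 35)/(q^2 - 4*q + 3)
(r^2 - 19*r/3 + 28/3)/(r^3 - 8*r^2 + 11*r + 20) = (r - 7/3)/(r^2 - 4*r - 5)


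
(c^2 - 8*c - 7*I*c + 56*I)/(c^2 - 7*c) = (c^2 - 8*c - 7*I*c + 56*I)/(c*(c - 7))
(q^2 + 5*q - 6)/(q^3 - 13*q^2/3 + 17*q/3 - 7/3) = 3*(q + 6)/(3*q^2 - 10*q + 7)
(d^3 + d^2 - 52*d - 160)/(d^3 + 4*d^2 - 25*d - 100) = (d - 8)/(d - 5)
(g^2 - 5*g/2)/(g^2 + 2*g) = (g - 5/2)/(g + 2)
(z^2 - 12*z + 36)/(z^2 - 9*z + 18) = (z - 6)/(z - 3)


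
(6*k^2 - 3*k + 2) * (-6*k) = -36*k^3 + 18*k^2 - 12*k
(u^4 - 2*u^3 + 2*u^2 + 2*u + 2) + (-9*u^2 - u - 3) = u^4 - 2*u^3 - 7*u^2 + u - 1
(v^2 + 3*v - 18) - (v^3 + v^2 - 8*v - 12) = -v^3 + 11*v - 6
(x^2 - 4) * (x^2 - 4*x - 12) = x^4 - 4*x^3 - 16*x^2 + 16*x + 48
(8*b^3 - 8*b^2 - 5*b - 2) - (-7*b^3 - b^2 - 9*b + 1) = 15*b^3 - 7*b^2 + 4*b - 3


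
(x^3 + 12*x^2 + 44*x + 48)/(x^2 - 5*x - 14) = (x^2 + 10*x + 24)/(x - 7)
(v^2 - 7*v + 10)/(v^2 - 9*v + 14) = (v - 5)/(v - 7)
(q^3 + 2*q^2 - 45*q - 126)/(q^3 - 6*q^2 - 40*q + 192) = (q^2 - 4*q - 21)/(q^2 - 12*q + 32)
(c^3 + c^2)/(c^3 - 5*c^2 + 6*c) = c*(c + 1)/(c^2 - 5*c + 6)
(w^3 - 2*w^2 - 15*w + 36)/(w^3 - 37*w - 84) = (w^2 - 6*w + 9)/(w^2 - 4*w - 21)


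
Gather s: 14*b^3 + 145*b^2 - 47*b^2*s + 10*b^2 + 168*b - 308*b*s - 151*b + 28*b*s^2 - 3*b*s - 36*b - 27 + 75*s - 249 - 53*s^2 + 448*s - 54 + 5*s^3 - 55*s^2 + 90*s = 14*b^3 + 155*b^2 - 19*b + 5*s^3 + s^2*(28*b - 108) + s*(-47*b^2 - 311*b + 613) - 330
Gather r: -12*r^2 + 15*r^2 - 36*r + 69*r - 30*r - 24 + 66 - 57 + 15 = 3*r^2 + 3*r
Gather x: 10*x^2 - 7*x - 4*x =10*x^2 - 11*x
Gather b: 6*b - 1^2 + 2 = 6*b + 1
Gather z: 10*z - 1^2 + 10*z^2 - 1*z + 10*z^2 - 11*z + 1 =20*z^2 - 2*z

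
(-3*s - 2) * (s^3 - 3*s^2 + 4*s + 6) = -3*s^4 + 7*s^3 - 6*s^2 - 26*s - 12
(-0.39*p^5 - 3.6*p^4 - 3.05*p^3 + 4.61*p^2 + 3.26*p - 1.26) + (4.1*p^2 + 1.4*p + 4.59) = -0.39*p^5 - 3.6*p^4 - 3.05*p^3 + 8.71*p^2 + 4.66*p + 3.33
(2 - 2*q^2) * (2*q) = -4*q^3 + 4*q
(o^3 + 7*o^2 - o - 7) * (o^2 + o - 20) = o^5 + 8*o^4 - 14*o^3 - 148*o^2 + 13*o + 140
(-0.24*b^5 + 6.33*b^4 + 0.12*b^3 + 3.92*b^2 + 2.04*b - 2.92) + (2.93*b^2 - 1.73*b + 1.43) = -0.24*b^5 + 6.33*b^4 + 0.12*b^3 + 6.85*b^2 + 0.31*b - 1.49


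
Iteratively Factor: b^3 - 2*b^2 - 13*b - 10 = (b + 2)*(b^2 - 4*b - 5) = (b - 5)*(b + 2)*(b + 1)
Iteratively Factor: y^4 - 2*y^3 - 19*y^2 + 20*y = (y - 1)*(y^3 - y^2 - 20*y) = (y - 1)*(y + 4)*(y^2 - 5*y) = (y - 5)*(y - 1)*(y + 4)*(y)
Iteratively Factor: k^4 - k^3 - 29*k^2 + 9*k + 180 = (k + 4)*(k^3 - 5*k^2 - 9*k + 45) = (k - 3)*(k + 4)*(k^2 - 2*k - 15) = (k - 5)*(k - 3)*(k + 4)*(k + 3)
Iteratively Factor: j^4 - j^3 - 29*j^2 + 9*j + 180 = (j - 3)*(j^3 + 2*j^2 - 23*j - 60) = (j - 3)*(j + 4)*(j^2 - 2*j - 15) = (j - 5)*(j - 3)*(j + 4)*(j + 3)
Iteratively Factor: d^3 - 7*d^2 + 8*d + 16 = (d - 4)*(d^2 - 3*d - 4) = (d - 4)*(d + 1)*(d - 4)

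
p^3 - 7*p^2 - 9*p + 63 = (p - 7)*(p - 3)*(p + 3)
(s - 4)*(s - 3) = s^2 - 7*s + 12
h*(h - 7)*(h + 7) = h^3 - 49*h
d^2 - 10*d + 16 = (d - 8)*(d - 2)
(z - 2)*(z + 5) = z^2 + 3*z - 10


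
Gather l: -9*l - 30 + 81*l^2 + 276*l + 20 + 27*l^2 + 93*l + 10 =108*l^2 + 360*l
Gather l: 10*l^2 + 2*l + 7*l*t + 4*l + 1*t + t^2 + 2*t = 10*l^2 + l*(7*t + 6) + t^2 + 3*t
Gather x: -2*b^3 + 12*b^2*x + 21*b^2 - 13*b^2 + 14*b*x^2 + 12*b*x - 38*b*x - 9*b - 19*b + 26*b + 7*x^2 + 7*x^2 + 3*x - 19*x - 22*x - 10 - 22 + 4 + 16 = -2*b^3 + 8*b^2 - 2*b + x^2*(14*b + 14) + x*(12*b^2 - 26*b - 38) - 12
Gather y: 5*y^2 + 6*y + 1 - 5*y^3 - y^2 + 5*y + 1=-5*y^3 + 4*y^2 + 11*y + 2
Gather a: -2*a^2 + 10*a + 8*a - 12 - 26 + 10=-2*a^2 + 18*a - 28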